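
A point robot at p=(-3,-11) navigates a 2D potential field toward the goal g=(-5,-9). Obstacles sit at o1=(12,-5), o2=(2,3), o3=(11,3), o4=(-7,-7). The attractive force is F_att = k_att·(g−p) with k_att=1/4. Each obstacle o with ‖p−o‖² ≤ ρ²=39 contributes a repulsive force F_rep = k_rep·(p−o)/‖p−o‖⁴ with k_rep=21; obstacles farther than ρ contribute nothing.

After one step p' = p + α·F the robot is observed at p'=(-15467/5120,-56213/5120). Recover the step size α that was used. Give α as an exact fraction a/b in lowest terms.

F_att = 1/4·(g−p) = 1/4·(-2,2) = (-0.5000,0.5000)
o1: d²=261 > ρ²=39 → inactive
o2: d²=221 > ρ²=39 → inactive
o3: d²=392 > ρ²=39 → inactive
o4: d²=32 ≤ ρ²=39; F_rep = 21·(4,-4)/32² = (0.0820,-0.0820)
F = F_att + ΣF_rep = (-0.4180,0.4180)
Δp = p'−p = (-0.0209,0.0209); α = Δx/Fx = (-107/5120) / (-107/256) = 1/20
check: Δy/Fy = (107/5120) / (107/256) = 1/20 ✓

α = 1/20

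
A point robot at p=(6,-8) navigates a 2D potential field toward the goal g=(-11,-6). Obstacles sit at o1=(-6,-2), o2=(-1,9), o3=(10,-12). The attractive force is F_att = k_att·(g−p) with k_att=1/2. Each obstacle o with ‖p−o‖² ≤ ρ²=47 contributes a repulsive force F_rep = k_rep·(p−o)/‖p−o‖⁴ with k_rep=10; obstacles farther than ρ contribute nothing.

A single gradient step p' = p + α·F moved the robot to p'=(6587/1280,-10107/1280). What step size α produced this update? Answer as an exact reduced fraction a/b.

F_att = 1/2·(g−p) = 1/2·(-17,2) = (-8.5000,1.0000)
o1: d²=180 > ρ²=47 → inactive
o2: d²=338 > ρ²=47 → inactive
o3: d²=32 ≤ ρ²=47; F_rep = 10·(-4,4)/32² = (-0.0391,0.0391)
F = F_att + ΣF_rep = (-8.5391,1.0391)
Δp = p'−p = (-0.8539,0.1039); α = Δx/Fx = (-1093/1280) / (-1093/128) = 1/10
check: Δy/Fy = (133/1280) / (133/128) = 1/10 ✓

α = 1/10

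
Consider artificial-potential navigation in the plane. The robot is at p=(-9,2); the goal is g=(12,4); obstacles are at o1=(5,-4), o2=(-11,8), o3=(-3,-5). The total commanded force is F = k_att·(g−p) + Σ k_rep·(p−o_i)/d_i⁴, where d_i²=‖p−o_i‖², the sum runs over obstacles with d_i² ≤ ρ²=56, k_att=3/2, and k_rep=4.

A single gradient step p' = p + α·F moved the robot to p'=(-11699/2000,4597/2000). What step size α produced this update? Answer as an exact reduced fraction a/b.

F_att = 3/2·(g−p) = 3/2·(21,2) = (31.5000,3.0000)
o1: d²=232 > ρ²=56 → inactive
o2: d²=40 ≤ ρ²=56; F_rep = 4·(2,-6)/40² = (0.0050,-0.0150)
o3: d²=85 > ρ²=56 → inactive
F = F_att + ΣF_rep = (31.5050,2.9850)
Δp = p'−p = (3.1505,0.2985); α = Δx/Fx = (6301/2000) / (6301/200) = 1/10
check: Δy/Fy = (597/2000) / (597/200) = 1/10 ✓

α = 1/10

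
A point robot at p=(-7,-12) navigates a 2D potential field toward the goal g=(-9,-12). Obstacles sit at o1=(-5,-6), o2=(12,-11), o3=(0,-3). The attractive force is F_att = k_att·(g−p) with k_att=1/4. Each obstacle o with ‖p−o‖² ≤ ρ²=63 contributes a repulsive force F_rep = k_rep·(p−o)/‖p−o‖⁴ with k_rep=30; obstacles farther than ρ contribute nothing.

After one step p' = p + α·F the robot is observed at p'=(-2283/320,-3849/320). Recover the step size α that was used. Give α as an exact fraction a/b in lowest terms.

α = 1/4

F_att = 1/4·(g−p) = 1/4·(-2,0) = (-0.5000,0.0000)
o1: d²=40 ≤ ρ²=63; F_rep = 30·(-2,-6)/40² = (-0.0375,-0.1125)
o2: d²=362 > ρ²=63 → inactive
o3: d²=130 > ρ²=63 → inactive
F = F_att + ΣF_rep = (-0.5375,-0.1125)
Δp = p'−p = (-0.1344,-0.0281); α = Δx/Fx = (-43/320) / (-43/80) = 1/4
check: Δy/Fy = (-9/320) / (-9/80) = 1/4 ✓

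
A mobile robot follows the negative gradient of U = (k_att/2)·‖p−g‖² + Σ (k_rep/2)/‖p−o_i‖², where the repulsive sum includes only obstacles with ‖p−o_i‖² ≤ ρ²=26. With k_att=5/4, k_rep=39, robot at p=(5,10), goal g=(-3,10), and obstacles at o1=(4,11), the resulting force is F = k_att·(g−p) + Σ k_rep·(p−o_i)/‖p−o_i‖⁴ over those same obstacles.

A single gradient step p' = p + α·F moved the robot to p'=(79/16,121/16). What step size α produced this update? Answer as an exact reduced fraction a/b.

α = 1/4

F_att = 5/4·(g−p) = 5/4·(-8,0) = (-10.0000,0.0000)
o1: d²=2 ≤ ρ²=26; F_rep = 39·(1,-1)/2² = (9.7500,-9.7500)
F = F_att + ΣF_rep = (-0.2500,-9.7500)
Δp = p'−p = (-0.0625,-2.4375); α = Δx/Fx = (-1/16) / (-1/4) = 1/4
check: Δy/Fy = (-39/16) / (-39/4) = 1/4 ✓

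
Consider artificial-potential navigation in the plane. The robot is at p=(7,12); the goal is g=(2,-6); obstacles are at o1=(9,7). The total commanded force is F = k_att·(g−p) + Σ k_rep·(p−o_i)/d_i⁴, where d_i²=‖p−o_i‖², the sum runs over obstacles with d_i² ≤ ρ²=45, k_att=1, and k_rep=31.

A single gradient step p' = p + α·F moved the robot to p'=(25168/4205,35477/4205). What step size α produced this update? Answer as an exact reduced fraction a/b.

F_att = 1·(g−p) = 1·(-5,-18) = (-5.0000,-18.0000)
o1: d²=29 ≤ ρ²=45; F_rep = 31·(-2,5)/29² = (-0.0737,0.1843)
F = F_att + ΣF_rep = (-5.0737,-17.8157)
Δp = p'−p = (-1.0147,-3.5631); α = Δx/Fx = (-4267/4205) / (-4267/841) = 1/5
check: Δy/Fy = (-14983/4205) / (-14983/841) = 1/5 ✓

α = 1/5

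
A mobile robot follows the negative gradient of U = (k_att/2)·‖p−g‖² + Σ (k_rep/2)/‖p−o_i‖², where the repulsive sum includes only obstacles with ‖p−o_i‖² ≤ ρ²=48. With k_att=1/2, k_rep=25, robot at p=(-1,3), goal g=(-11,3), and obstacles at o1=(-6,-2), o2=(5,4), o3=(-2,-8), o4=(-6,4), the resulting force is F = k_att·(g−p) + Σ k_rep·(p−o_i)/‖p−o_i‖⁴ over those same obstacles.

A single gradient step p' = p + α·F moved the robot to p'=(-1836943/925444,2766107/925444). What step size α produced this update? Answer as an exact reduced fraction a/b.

F_att = 1/2·(g−p) = 1/2·(-10,0) = (-5.0000,0.0000)
o1: d²=50 > ρ²=48 → inactive
o2: d²=37 ≤ ρ²=48; F_rep = 25·(-6,-1)/37² = (-0.1096,-0.0183)
o3: d²=122 > ρ²=48 → inactive
o4: d²=26 ≤ ρ²=48; F_rep = 25·(5,-1)/26² = (0.1849,-0.0370)
F = F_att + ΣF_rep = (-4.9247,-0.0552)
Δp = p'−p = (-0.9849,-0.0110); α = Δx/Fx = (-911499/925444) / (-4557495/925444) = 1/5
check: Δy/Fy = (-10225/925444) / (-51125/925444) = 1/5 ✓

α = 1/5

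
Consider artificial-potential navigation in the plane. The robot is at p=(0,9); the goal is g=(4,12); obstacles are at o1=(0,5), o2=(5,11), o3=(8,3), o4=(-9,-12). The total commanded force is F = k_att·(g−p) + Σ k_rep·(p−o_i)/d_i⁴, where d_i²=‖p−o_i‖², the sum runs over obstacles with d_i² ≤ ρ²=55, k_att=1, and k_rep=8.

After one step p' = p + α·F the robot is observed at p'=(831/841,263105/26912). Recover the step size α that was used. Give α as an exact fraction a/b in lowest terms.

F_att = 1·(g−p) = 1·(4,3) = (4.0000,3.0000)
o1: d²=16 ≤ ρ²=55; F_rep = 8·(0,4)/16² = (0.0000,0.1250)
o2: d²=29 ≤ ρ²=55; F_rep = 8·(-5,-2)/29² = (-0.0476,-0.0190)
o3: d²=100 > ρ²=55 → inactive
o4: d²=522 > ρ²=55 → inactive
F = F_att + ΣF_rep = (3.9524,3.1060)
Δp = p'−p = (0.9881,0.7765); α = Δx/Fx = (831/841) / (3324/841) = 1/4
check: Δy/Fy = (20897/26912) / (20897/6728) = 1/4 ✓

α = 1/4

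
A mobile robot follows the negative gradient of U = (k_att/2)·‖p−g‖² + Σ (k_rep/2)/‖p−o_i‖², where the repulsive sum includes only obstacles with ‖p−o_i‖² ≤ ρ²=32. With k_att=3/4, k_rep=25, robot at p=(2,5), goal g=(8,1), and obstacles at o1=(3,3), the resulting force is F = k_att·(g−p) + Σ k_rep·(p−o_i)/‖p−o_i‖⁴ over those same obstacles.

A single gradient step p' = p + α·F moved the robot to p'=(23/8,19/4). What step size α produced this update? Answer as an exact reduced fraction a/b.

F_att = 3/4·(g−p) = 3/4·(6,-4) = (4.5000,-3.0000)
o1: d²=5 ≤ ρ²=32; F_rep = 25·(-1,2)/5² = (-1.0000,2.0000)
F = F_att + ΣF_rep = (3.5000,-1.0000)
Δp = p'−p = (0.8750,-0.2500); α = Δx/Fx = (7/8) / (7/2) = 1/4
check: Δy/Fy = (-1/4) / (-1) = 1/4 ✓

α = 1/4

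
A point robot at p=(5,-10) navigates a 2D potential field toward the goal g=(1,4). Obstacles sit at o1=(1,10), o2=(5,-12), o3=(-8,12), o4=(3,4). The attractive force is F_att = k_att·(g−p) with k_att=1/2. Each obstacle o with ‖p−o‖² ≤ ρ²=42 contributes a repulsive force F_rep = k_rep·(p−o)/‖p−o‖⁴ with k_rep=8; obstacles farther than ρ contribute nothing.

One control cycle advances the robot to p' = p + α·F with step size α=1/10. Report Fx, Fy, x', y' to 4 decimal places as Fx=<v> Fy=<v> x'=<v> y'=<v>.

F_att = 1/2·(g−p) = 1/2·(-4,14) = (-2.0000,7.0000)
o1: d²=416 > ρ²=42 → inactive
o2: d²=4 ≤ ρ²=42; F_rep = 8·(0,2)/4² = (0.0000,1.0000)
o3: d²=653 > ρ²=42 → inactive
o4: d²=200 > ρ²=42 → inactive
F = F_att + ΣF_rep = (-2.0000,8.0000)
p' = p + 1/10·F = (4.8000,-9.2000)

Fx=-2.0000 Fy=8.0000 x'=4.8000 y'=-9.2000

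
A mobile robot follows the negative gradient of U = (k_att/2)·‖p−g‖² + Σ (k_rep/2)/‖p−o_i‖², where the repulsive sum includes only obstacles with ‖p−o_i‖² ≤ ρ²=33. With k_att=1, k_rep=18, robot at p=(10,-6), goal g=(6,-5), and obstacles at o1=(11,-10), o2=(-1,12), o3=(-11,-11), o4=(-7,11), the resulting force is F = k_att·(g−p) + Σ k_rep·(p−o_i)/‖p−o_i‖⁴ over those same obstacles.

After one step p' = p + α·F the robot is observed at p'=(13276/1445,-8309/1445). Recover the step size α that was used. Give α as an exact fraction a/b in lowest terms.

α = 1/5

F_att = 1·(g−p) = 1·(-4,1) = (-4.0000,1.0000)
o1: d²=17 ≤ ρ²=33; F_rep = 18·(-1,4)/17² = (-0.0623,0.2491)
o2: d²=445 > ρ²=33 → inactive
o3: d²=466 > ρ²=33 → inactive
o4: d²=578 > ρ²=33 → inactive
F = F_att + ΣF_rep = (-4.0623,1.2491)
Δp = p'−p = (-0.8125,0.2498); α = Δx/Fx = (-1174/1445) / (-1174/289) = 1/5
check: Δy/Fy = (361/1445) / (361/289) = 1/5 ✓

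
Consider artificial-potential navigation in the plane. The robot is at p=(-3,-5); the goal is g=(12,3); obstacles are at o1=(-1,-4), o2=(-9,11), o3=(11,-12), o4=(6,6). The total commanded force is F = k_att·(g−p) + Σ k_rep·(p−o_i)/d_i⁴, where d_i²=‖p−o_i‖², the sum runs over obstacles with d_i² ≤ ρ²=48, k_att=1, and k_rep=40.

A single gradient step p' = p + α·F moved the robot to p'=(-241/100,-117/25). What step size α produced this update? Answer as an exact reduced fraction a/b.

F_att = 1·(g−p) = 1·(15,8) = (15.0000,8.0000)
o1: d²=5 ≤ ρ²=48; F_rep = 40·(-2,-1)/5² = (-3.2000,-1.6000)
o2: d²=292 > ρ²=48 → inactive
o3: d²=245 > ρ²=48 → inactive
o4: d²=202 > ρ²=48 → inactive
F = F_att + ΣF_rep = (11.8000,6.4000)
Δp = p'−p = (0.5900,0.3200); α = Δx/Fx = (59/100) / (59/5) = 1/20
check: Δy/Fy = (8/25) / (32/5) = 1/20 ✓

α = 1/20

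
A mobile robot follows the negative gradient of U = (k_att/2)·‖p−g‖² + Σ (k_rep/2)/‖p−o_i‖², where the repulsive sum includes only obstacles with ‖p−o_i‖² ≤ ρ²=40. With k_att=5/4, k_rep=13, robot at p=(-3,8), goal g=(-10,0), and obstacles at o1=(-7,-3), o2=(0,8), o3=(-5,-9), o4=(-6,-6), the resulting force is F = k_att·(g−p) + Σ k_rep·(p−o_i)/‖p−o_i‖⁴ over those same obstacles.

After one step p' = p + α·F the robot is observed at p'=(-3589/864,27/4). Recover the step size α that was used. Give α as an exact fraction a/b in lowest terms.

α = 1/8

F_att = 5/4·(g−p) = 5/4·(-7,-8) = (-8.7500,-10.0000)
o1: d²=137 > ρ²=40 → inactive
o2: d²=9 ≤ ρ²=40; F_rep = 13·(-3,0)/9² = (-0.4815,0.0000)
o3: d²=293 > ρ²=40 → inactive
o4: d²=205 > ρ²=40 → inactive
F = F_att + ΣF_rep = (-9.2315,-10.0000)
Δp = p'−p = (-1.1539,-1.2500); α = Δx/Fx = (-997/864) / (-997/108) = 1/8
check: Δy/Fy = (-5/4) / (-10) = 1/8 ✓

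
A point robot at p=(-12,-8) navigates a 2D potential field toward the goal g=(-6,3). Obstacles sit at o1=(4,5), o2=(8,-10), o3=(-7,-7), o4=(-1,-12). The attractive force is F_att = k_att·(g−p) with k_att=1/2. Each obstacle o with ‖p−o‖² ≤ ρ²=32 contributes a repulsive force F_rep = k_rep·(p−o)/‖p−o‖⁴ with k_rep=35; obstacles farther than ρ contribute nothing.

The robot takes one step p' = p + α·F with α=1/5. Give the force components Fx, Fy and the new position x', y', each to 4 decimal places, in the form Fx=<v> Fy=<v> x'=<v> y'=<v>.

F_att = 1/2·(g−p) = 1/2·(6,11) = (3.0000,5.5000)
o1: d²=425 > ρ²=32 → inactive
o2: d²=404 > ρ²=32 → inactive
o3: d²=26 ≤ ρ²=32; F_rep = 35·(-5,-1)/26² = (-0.2589,-0.0518)
o4: d²=137 > ρ²=32 → inactive
F = F_att + ΣF_rep = (2.7411,5.4482)
p' = p + 1/5·F = (-11.4518,-6.9104)

Fx=2.7411 Fy=5.4482 x'=-11.4518 y'=-6.9104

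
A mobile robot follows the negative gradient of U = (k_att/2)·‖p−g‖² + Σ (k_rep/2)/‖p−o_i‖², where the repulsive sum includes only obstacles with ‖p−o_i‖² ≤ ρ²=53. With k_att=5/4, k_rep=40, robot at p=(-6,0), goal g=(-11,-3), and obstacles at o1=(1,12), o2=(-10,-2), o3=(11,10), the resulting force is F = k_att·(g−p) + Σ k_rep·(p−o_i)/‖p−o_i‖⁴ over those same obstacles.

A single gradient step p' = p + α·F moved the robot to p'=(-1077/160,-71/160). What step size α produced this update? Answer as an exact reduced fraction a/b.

α = 1/8

F_att = 5/4·(g−p) = 5/4·(-5,-3) = (-6.2500,-3.7500)
o1: d²=193 > ρ²=53 → inactive
o2: d²=20 ≤ ρ²=53; F_rep = 40·(4,2)/20² = (0.4000,0.2000)
o3: d²=389 > ρ²=53 → inactive
F = F_att + ΣF_rep = (-5.8500,-3.5500)
Δp = p'−p = (-0.7312,-0.4437); α = Δx/Fx = (-117/160) / (-117/20) = 1/8
check: Δy/Fy = (-71/160) / (-71/20) = 1/8 ✓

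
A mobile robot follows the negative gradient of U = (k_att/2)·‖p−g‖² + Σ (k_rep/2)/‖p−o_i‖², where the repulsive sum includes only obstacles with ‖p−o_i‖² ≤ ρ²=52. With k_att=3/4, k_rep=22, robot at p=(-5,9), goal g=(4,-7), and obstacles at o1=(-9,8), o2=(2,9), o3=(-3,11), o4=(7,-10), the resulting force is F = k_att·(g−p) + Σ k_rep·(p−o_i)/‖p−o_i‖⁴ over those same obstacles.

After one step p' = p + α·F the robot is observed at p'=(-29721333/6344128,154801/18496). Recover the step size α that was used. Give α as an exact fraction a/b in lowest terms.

α = 1/20

F_att = 3/4·(g−p) = 3/4·(9,-16) = (6.7500,-12.0000)
o1: d²=17 ≤ ρ²=52; F_rep = 22·(4,1)/17² = (0.3045,0.0761)
o2: d²=49 ≤ ρ²=52; F_rep = 22·(-7,0)/49² = (-0.0641,0.0000)
o3: d²=8 ≤ ρ²=52; F_rep = 22·(-2,-2)/8² = (-0.6875,-0.6875)
o4: d²=505 > ρ²=52 → inactive
F = F_att + ΣF_rep = (6.3029,-12.6114)
Δp = p'−p = (0.3151,-0.6306); α = Δx/Fx = (1999307/6344128) / (9996535/1586032) = 1/20
check: Δy/Fy = (-11663/18496) / (-58315/4624) = 1/20 ✓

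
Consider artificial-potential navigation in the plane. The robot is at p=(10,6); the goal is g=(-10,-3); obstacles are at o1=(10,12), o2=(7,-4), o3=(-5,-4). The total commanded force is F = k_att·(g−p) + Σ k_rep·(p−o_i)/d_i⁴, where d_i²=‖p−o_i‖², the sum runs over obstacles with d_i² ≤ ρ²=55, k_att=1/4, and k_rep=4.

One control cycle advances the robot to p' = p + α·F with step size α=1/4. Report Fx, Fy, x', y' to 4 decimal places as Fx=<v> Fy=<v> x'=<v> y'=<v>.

Fx=-5.0000 Fy=-2.2685 x'=8.7500 y'=5.4329

F_att = 1/4·(g−p) = 1/4·(-20,-9) = (-5.0000,-2.2500)
o1: d²=36 ≤ ρ²=55; F_rep = 4·(0,-6)/36² = (0.0000,-0.0185)
o2: d²=109 > ρ²=55 → inactive
o3: d²=325 > ρ²=55 → inactive
F = F_att + ΣF_rep = (-5.0000,-2.2685)
p' = p + 1/4·F = (8.7500,5.4329)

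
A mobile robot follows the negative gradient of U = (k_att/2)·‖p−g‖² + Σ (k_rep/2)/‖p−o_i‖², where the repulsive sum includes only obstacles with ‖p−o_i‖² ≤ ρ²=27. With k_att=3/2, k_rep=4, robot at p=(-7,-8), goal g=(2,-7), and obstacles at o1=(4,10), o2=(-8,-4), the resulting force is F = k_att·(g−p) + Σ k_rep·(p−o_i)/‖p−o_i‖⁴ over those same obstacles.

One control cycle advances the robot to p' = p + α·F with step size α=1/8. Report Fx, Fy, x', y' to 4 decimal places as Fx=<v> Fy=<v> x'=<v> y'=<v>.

Fx=13.5138 Fy=1.4446 x'=-5.3108 y'=-7.8194

F_att = 3/2·(g−p) = 3/2·(9,1) = (13.5000,1.5000)
o1: d²=445 > ρ²=27 → inactive
o2: d²=17 ≤ ρ²=27; F_rep = 4·(1,-4)/17² = (0.0138,-0.0554)
F = F_att + ΣF_rep = (13.5138,1.4446)
p' = p + 1/8·F = (-5.3108,-7.8194)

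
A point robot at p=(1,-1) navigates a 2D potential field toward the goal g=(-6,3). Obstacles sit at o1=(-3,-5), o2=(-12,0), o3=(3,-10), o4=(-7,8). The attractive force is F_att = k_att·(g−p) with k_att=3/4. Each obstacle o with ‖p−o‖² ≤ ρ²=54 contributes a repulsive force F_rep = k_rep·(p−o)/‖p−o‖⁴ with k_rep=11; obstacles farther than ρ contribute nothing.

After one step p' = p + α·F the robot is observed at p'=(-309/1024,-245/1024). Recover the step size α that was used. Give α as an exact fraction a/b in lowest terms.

F_att = 3/4·(g−p) = 3/4·(-7,4) = (-5.2500,3.0000)
o1: d²=32 ≤ ρ²=54; F_rep = 11·(4,4)/32² = (0.0430,0.0430)
o2: d²=170 > ρ²=54 → inactive
o3: d²=85 > ρ²=54 → inactive
o4: d²=145 > ρ²=54 → inactive
F = F_att + ΣF_rep = (-5.2070,3.0430)
Δp = p'−p = (-1.3018,0.7607); α = Δx/Fx = (-1333/1024) / (-1333/256) = 1/4
check: Δy/Fy = (779/1024) / (779/256) = 1/4 ✓

α = 1/4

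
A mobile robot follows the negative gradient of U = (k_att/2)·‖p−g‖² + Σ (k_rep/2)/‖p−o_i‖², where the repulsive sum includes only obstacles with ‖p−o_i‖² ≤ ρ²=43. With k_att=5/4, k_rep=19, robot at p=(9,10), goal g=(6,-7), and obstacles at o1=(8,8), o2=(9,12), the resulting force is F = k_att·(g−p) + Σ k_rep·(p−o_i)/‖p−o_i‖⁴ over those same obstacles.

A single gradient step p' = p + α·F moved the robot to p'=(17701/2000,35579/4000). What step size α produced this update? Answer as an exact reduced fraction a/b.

α = 1/20

F_att = 5/4·(g−p) = 5/4·(-3,-17) = (-3.7500,-21.2500)
o1: d²=5 ≤ ρ²=43; F_rep = 19·(1,2)/5² = (0.7600,1.5200)
o2: d²=4 ≤ ρ²=43; F_rep = 19·(0,-2)/4² = (0.0000,-2.3750)
F = F_att + ΣF_rep = (-2.9900,-22.1050)
Δp = p'−p = (-0.1495,-1.1053); α = Δx/Fx = (-299/2000) / (-299/100) = 1/20
check: Δy/Fy = (-4421/4000) / (-4421/200) = 1/20 ✓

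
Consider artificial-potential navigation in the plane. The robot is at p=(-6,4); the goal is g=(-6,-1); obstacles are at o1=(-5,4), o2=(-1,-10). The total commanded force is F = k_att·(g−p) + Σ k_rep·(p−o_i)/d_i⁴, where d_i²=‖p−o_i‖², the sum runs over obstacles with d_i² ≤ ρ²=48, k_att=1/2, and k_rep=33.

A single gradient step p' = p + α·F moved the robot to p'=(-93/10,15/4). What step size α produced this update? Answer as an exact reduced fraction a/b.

F_att = 1/2·(g−p) = 1/2·(0,-5) = (0.0000,-2.5000)
o1: d²=1 ≤ ρ²=48; F_rep = 33·(-1,0)/1² = (-33.0000,0.0000)
o2: d²=221 > ρ²=48 → inactive
F = F_att + ΣF_rep = (-33.0000,-2.5000)
Δp = p'−p = (-3.3000,-0.2500); α = Δx/Fx = (-33/10) / (-33) = 1/10
check: Δy/Fy = (-1/4) / (-5/2) = 1/10 ✓

α = 1/10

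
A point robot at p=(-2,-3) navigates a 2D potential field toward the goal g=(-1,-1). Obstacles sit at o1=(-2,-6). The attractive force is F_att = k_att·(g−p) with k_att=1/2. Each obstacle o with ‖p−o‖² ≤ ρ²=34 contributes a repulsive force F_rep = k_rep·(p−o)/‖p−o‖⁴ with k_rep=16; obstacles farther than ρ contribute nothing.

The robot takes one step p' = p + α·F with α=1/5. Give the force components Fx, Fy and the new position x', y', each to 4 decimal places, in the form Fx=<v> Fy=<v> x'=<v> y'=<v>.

Fx=0.5000 Fy=1.5926 x'=-1.9000 y'=-2.6815

F_att = 1/2·(g−p) = 1/2·(1,2) = (0.5000,1.0000)
o1: d²=9 ≤ ρ²=34; F_rep = 16·(0,3)/9² = (0.0000,0.5926)
F = F_att + ΣF_rep = (0.5000,1.5926)
p' = p + 1/5·F = (-1.9000,-2.6815)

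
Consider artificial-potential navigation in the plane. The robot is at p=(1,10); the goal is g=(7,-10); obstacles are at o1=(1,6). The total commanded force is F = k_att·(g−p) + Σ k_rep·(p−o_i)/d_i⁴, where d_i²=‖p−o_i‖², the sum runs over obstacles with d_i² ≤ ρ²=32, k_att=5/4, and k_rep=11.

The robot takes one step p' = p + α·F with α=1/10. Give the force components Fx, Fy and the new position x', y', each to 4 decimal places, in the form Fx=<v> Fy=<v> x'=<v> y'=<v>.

Fx=7.5000 Fy=-24.8281 x'=1.7500 y'=7.5172

F_att = 5/4·(g−p) = 5/4·(6,-20) = (7.5000,-25.0000)
o1: d²=16 ≤ ρ²=32; F_rep = 11·(0,4)/16² = (0.0000,0.1719)
F = F_att + ΣF_rep = (7.5000,-24.8281)
p' = p + 1/10·F = (1.7500,7.5172)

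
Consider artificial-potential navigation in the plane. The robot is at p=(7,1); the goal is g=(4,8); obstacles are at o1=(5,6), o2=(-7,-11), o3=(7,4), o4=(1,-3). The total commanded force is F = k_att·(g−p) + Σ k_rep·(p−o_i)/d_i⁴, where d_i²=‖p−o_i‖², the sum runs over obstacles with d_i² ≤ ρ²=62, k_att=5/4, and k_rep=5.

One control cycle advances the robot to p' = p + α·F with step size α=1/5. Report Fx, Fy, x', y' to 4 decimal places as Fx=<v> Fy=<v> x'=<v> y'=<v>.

F_att = 5/4·(g−p) = 5/4·(-3,7) = (-3.7500,8.7500)
o1: d²=29 ≤ ρ²=62; F_rep = 5·(2,-5)/29² = (0.0119,-0.0297)
o2: d²=340 > ρ²=62 → inactive
o3: d²=9 ≤ ρ²=62; F_rep = 5·(0,-3)/9² = (0.0000,-0.1852)
o4: d²=52 ≤ ρ²=62; F_rep = 5·(6,4)/52² = (0.0111,0.0074)
F = F_att + ΣF_rep = (-3.7270,8.5425)
p' = p + 1/5·F = (6.2546,2.7085)

Fx=-3.7270 Fy=8.5425 x'=6.2546 y'=2.7085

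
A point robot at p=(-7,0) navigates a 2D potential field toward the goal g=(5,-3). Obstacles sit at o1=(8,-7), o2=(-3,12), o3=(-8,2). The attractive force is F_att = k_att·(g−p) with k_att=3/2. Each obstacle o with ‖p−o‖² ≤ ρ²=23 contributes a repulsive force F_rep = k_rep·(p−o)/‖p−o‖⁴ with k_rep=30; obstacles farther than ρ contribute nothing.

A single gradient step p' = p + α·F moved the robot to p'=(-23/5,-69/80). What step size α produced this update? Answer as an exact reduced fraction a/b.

F_att = 3/2·(g−p) = 3/2·(12,-3) = (18.0000,-4.5000)
o1: d²=274 > ρ²=23 → inactive
o2: d²=160 > ρ²=23 → inactive
o3: d²=5 ≤ ρ²=23; F_rep = 30·(1,-2)/5² = (1.2000,-2.4000)
F = F_att + ΣF_rep = (19.2000,-6.9000)
Δp = p'−p = (2.4000,-0.8625); α = Δx/Fx = (12/5) / (96/5) = 1/8
check: Δy/Fy = (-69/80) / (-69/10) = 1/8 ✓

α = 1/8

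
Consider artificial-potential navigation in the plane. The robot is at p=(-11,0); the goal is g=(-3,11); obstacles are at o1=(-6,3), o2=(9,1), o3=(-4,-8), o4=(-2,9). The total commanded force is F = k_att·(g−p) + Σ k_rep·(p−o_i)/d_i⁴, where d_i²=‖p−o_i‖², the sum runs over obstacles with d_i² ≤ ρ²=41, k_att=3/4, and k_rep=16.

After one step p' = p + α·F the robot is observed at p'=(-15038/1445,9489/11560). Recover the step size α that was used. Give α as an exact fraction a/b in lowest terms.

α = 1/10

F_att = 3/4·(g−p) = 3/4·(8,11) = (6.0000,8.2500)
o1: d²=34 ≤ ρ²=41; F_rep = 16·(-5,-3)/34² = (-0.0692,-0.0415)
o2: d²=401 > ρ²=41 → inactive
o3: d²=113 > ρ²=41 → inactive
o4: d²=162 > ρ²=41 → inactive
F = F_att + ΣF_rep = (5.9308,8.2085)
Δp = p'−p = (0.5931,0.8208); α = Δx/Fx = (857/1445) / (1714/289) = 1/10
check: Δy/Fy = (9489/11560) / (9489/1156) = 1/10 ✓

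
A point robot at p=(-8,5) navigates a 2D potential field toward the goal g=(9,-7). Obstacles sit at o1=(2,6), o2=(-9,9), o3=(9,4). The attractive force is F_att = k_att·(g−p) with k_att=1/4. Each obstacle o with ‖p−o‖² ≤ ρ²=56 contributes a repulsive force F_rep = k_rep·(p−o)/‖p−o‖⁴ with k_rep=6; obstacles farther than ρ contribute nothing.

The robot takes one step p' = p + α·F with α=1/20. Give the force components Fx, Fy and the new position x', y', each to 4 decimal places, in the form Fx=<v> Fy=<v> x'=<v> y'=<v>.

F_att = 1/4·(g−p) = 1/4·(17,-12) = (4.2500,-3.0000)
o1: d²=101 > ρ²=56 → inactive
o2: d²=17 ≤ ρ²=56; F_rep = 6·(1,-4)/17² = (0.0208,-0.0830)
o3: d²=290 > ρ²=56 → inactive
F = F_att + ΣF_rep = (4.2708,-3.0830)
p' = p + 1/20·F = (-7.7865,4.8458)

Fx=4.2708 Fy=-3.0830 x'=-7.7865 y'=4.8458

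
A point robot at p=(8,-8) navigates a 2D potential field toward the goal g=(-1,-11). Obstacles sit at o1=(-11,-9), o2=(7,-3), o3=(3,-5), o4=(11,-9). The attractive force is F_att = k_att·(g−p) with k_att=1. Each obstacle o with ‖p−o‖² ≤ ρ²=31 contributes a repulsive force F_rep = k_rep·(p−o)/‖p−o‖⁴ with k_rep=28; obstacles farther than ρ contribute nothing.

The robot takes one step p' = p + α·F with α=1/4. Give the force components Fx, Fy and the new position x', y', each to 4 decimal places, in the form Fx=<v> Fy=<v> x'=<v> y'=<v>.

Fx=-9.7986 Fy=-2.9271 x'=5.5504 y'=-8.7318

F_att = 1·(g−p) = 1·(-9,-3) = (-9.0000,-3.0000)
o1: d²=362 > ρ²=31 → inactive
o2: d²=26 ≤ ρ²=31; F_rep = 28·(1,-5)/26² = (0.0414,-0.2071)
o3: d²=34 > ρ²=31 → inactive
o4: d²=10 ≤ ρ²=31; F_rep = 28·(-3,1)/10² = (-0.8400,0.2800)
F = F_att + ΣF_rep = (-9.7986,-2.9271)
p' = p + 1/4·F = (5.5504,-8.7318)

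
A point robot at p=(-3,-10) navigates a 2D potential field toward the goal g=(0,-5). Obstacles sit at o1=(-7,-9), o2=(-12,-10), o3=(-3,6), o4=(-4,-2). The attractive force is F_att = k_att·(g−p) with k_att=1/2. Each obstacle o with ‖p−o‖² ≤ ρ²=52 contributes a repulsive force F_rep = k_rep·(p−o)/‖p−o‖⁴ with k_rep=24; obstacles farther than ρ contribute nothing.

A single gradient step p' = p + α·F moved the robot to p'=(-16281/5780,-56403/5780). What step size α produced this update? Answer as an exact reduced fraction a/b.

F_att = 1/2·(g−p) = 1/2·(3,5) = (1.5000,2.5000)
o1: d²=17 ≤ ρ²=52; F_rep = 24·(4,-1)/17² = (0.3322,-0.0830)
o2: d²=81 > ρ²=52 → inactive
o3: d²=256 > ρ²=52 → inactive
o4: d²=65 > ρ²=52 → inactive
F = F_att + ΣF_rep = (1.8322,2.4170)
Δp = p'−p = (0.1832,0.2417); α = Δx/Fx = (1059/5780) / (1059/578) = 1/10
check: Δy/Fy = (1397/5780) / (1397/578) = 1/10 ✓

α = 1/10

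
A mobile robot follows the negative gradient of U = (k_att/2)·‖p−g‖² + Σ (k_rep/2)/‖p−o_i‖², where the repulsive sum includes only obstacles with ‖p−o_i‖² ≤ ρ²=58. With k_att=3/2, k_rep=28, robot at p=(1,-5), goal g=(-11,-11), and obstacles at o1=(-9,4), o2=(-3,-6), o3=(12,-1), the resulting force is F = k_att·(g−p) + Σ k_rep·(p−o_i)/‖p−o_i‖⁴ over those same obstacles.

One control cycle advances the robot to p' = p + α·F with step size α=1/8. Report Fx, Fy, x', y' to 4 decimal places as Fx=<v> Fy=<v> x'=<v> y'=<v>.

F_att = 3/2·(g−p) = 3/2·(-12,-6) = (-18.0000,-9.0000)
o1: d²=181 > ρ²=58 → inactive
o2: d²=17 ≤ ρ²=58; F_rep = 28·(4,1)/17² = (0.3875,0.0969)
o3: d²=137 > ρ²=58 → inactive
F = F_att + ΣF_rep = (-17.6125,-8.9031)
p' = p + 1/8·F = (-1.2016,-6.1129)

Fx=-17.6125 Fy=-8.9031 x'=-1.2016 y'=-6.1129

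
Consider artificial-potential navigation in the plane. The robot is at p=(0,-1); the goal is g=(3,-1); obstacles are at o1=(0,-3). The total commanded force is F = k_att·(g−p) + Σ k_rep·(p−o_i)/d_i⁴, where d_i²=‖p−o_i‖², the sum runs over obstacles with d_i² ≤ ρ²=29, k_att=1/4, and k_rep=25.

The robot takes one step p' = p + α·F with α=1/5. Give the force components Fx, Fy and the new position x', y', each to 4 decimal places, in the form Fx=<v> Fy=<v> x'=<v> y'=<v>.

Fx=0.7500 Fy=3.1250 x'=0.1500 y'=-0.3750

F_att = 1/4·(g−p) = 1/4·(3,0) = (0.7500,0.0000)
o1: d²=4 ≤ ρ²=29; F_rep = 25·(0,2)/4² = (0.0000,3.1250)
F = F_att + ΣF_rep = (0.7500,3.1250)
p' = p + 1/5·F = (0.1500,-0.3750)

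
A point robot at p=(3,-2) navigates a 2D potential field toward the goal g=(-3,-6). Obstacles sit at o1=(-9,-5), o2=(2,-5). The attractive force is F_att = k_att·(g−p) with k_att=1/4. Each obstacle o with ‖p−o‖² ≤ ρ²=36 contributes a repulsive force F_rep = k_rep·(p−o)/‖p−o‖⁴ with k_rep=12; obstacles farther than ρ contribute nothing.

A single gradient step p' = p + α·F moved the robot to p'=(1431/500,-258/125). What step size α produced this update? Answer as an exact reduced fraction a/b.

α = 1/10

F_att = 1/4·(g−p) = 1/4·(-6,-4) = (-1.5000,-1.0000)
o1: d²=153 > ρ²=36 → inactive
o2: d²=10 ≤ ρ²=36; F_rep = 12·(1,3)/10² = (0.1200,0.3600)
F = F_att + ΣF_rep = (-1.3800,-0.6400)
Δp = p'−p = (-0.1380,-0.0640); α = Δx/Fx = (-69/500) / (-69/50) = 1/10
check: Δy/Fy = (-8/125) / (-16/25) = 1/10 ✓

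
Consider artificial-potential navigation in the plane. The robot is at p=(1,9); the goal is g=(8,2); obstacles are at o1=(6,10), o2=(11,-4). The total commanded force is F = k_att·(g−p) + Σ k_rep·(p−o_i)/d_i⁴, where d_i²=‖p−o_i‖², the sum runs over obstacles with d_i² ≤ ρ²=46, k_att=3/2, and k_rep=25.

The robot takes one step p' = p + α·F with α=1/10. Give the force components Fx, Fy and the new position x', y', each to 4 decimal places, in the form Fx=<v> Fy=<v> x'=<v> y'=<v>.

F_att = 3/2·(g−p) = 3/2·(7,-7) = (10.5000,-10.5000)
o1: d²=26 ≤ ρ²=46; F_rep = 25·(-5,-1)/26² = (-0.1849,-0.0370)
o2: d²=269 > ρ²=46 → inactive
F = F_att + ΣF_rep = (10.3151,-10.5370)
p' = p + 1/10·F = (2.0315,7.9463)

Fx=10.3151 Fy=-10.5370 x'=2.0315 y'=7.9463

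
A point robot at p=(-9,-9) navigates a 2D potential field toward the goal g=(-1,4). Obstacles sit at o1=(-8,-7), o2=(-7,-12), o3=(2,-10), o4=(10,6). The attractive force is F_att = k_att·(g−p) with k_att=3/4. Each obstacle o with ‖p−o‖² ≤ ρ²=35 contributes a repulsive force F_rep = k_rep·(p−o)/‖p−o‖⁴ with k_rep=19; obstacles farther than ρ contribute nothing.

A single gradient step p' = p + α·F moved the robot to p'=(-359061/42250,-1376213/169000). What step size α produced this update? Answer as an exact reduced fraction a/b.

F_att = 3/4·(g−p) = 3/4·(8,13) = (6.0000,9.7500)
o1: d²=5 ≤ ρ²=35; F_rep = 19·(-1,-2)/5² = (-0.7600,-1.5200)
o2: d²=13 ≤ ρ²=35; F_rep = 19·(-2,3)/13² = (-0.2249,0.3373)
o3: d²=122 > ρ²=35 → inactive
o4: d²=586 > ρ²=35 → inactive
F = F_att + ΣF_rep = (5.0151,8.5673)
Δp = p'−p = (0.5015,0.8567); α = Δx/Fx = (21189/42250) / (21189/4225) = 1/10
check: Δy/Fy = (144787/169000) / (144787/16900) = 1/10 ✓

α = 1/10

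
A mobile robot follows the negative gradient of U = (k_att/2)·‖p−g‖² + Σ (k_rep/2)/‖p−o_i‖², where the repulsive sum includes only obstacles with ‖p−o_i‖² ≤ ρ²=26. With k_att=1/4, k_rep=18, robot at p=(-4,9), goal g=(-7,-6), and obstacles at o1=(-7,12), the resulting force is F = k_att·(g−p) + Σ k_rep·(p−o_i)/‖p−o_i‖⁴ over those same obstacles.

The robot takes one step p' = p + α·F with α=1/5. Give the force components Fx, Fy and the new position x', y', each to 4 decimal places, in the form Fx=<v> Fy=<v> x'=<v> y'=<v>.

Fx=-0.5833 Fy=-3.9167 x'=-4.1167 y'=8.2167

F_att = 1/4·(g−p) = 1/4·(-3,-15) = (-0.7500,-3.7500)
o1: d²=18 ≤ ρ²=26; F_rep = 18·(3,-3)/18² = (0.1667,-0.1667)
F = F_att + ΣF_rep = (-0.5833,-3.9167)
p' = p + 1/5·F = (-4.1167,8.2167)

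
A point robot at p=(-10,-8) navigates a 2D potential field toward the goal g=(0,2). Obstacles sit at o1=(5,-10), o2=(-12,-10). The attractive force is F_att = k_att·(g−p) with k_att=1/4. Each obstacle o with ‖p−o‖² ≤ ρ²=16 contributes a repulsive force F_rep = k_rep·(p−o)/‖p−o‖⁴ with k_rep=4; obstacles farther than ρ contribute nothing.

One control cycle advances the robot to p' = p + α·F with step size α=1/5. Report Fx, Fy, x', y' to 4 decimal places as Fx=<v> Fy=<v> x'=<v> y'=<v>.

Fx=2.6250 Fy=2.6250 x'=-9.4750 y'=-7.4750

F_att = 1/4·(g−p) = 1/4·(10,10) = (2.5000,2.5000)
o1: d²=229 > ρ²=16 → inactive
o2: d²=8 ≤ ρ²=16; F_rep = 4·(2,2)/8² = (0.1250,0.1250)
F = F_att + ΣF_rep = (2.6250,2.6250)
p' = p + 1/5·F = (-9.4750,-7.4750)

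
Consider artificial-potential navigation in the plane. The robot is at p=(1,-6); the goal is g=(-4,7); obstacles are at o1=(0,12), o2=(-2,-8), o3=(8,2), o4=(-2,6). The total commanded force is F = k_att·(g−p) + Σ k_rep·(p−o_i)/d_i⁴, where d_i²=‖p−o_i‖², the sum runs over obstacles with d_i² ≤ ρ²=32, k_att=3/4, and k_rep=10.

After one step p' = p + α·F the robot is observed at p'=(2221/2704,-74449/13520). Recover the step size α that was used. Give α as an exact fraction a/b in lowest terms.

F_att = 3/4·(g−p) = 3/4·(-5,13) = (-3.7500,9.7500)
o1: d²=325 > ρ²=32 → inactive
o2: d²=13 ≤ ρ²=32; F_rep = 10·(3,2)/13² = (0.1775,0.1183)
o3: d²=113 > ρ²=32 → inactive
o4: d²=153 > ρ²=32 → inactive
F = F_att + ΣF_rep = (-3.5725,9.8683)
Δp = p'−p = (-0.1786,0.4934); α = Δx/Fx = (-483/2704) / (-2415/676) = 1/20
check: Δy/Fy = (6671/13520) / (6671/676) = 1/20 ✓

α = 1/20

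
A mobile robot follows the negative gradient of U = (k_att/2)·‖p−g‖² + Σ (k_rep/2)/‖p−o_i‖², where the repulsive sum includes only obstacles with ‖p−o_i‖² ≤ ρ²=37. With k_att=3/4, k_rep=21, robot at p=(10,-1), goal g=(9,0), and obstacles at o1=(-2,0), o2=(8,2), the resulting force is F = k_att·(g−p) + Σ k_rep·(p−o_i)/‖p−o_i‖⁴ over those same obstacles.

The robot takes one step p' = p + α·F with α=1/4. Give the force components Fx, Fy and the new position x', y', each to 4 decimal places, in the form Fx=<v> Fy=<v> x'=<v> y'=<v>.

Fx=-0.5015 Fy=0.3772 x'=9.8746 y'=-0.9057

F_att = 3/4·(g−p) = 3/4·(-1,1) = (-0.7500,0.7500)
o1: d²=145 > ρ²=37 → inactive
o2: d²=13 ≤ ρ²=37; F_rep = 21·(2,-3)/13² = (0.2485,-0.3728)
F = F_att + ΣF_rep = (-0.5015,0.3772)
p' = p + 1/4·F = (9.8746,-0.9057)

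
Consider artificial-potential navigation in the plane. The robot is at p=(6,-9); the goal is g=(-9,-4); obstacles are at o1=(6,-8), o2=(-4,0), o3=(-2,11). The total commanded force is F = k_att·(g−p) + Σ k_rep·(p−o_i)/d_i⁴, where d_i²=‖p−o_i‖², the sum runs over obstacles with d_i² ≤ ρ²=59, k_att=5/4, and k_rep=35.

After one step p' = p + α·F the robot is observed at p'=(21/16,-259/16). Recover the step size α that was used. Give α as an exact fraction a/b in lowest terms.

α = 1/4

F_att = 5/4·(g−p) = 5/4·(-15,5) = (-18.7500,6.2500)
o1: d²=1 ≤ ρ²=59; F_rep = 35·(0,-1)/1² = (0.0000,-35.0000)
o2: d²=181 > ρ²=59 → inactive
o3: d²=464 > ρ²=59 → inactive
F = F_att + ΣF_rep = (-18.7500,-28.7500)
Δp = p'−p = (-4.6875,-7.1875); α = Δx/Fx = (-75/16) / (-75/4) = 1/4
check: Δy/Fy = (-115/16) / (-115/4) = 1/4 ✓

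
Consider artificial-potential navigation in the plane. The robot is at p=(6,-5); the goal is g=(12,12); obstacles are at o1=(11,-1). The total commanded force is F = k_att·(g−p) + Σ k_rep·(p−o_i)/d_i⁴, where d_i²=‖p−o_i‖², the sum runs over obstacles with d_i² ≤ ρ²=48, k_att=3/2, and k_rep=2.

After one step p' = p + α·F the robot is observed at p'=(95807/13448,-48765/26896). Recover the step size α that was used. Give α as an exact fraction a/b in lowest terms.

F_att = 3/2·(g−p) = 3/2·(6,17) = (9.0000,25.5000)
o1: d²=41 ≤ ρ²=48; F_rep = 2·(-5,-4)/41² = (-0.0059,-0.0048)
F = F_att + ΣF_rep = (8.9941,25.4952)
Δp = p'−p = (1.1243,3.1869); α = Δx/Fx = (15119/13448) / (15119/1681) = 1/8
check: Δy/Fy = (85715/26896) / (85715/3362) = 1/8 ✓

α = 1/8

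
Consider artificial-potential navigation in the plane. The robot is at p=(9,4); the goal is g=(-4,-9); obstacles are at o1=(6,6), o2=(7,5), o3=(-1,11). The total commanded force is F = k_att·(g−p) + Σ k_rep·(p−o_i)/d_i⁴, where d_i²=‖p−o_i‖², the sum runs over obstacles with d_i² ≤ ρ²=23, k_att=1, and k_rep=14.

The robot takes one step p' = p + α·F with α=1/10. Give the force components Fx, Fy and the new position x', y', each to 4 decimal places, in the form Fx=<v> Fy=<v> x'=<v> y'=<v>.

F_att = 1·(g−p) = 1·(-13,-13) = (-13.0000,-13.0000)
o1: d²=13 ≤ ρ²=23; F_rep = 14·(3,-2)/13² = (0.2485,-0.1657)
o2: d²=5 ≤ ρ²=23; F_rep = 14·(2,-1)/5² = (1.1200,-0.5600)
o3: d²=149 > ρ²=23 → inactive
F = F_att + ΣF_rep = (-11.6315,-13.7257)
p' = p + 1/10·F = (7.8369,2.6274)

Fx=-11.6315 Fy=-13.7257 x'=7.8369 y'=2.6274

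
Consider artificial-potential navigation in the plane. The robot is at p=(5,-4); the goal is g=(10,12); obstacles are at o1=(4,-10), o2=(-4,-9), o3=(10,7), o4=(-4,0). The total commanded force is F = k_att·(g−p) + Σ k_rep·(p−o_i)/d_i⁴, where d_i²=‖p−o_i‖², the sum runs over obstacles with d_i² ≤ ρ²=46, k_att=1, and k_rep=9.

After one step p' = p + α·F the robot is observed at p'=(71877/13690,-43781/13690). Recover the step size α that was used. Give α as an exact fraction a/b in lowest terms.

F_att = 1·(g−p) = 1·(5,16) = (5.0000,16.0000)
o1: d²=37 ≤ ρ²=46; F_rep = 9·(1,6)/37² = (0.0066,0.0394)
o2: d²=106 > ρ²=46 → inactive
o3: d²=146 > ρ²=46 → inactive
o4: d²=97 > ρ²=46 → inactive
F = F_att + ΣF_rep = (5.0066,16.0394)
Δp = p'−p = (0.2503,0.8020); α = Δx/Fx = (3427/13690) / (6854/1369) = 1/20
check: Δy/Fy = (10979/13690) / (21958/1369) = 1/20 ✓

α = 1/20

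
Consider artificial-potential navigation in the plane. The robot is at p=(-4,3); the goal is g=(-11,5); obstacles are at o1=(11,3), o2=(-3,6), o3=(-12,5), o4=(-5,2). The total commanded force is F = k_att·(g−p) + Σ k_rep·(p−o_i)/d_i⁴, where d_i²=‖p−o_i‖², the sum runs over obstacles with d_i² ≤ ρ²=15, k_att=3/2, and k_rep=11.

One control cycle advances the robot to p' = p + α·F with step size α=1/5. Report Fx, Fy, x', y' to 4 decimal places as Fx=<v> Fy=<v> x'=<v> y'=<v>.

Fx=-7.8600 Fy=5.4200 x'=-5.5720 y'=4.0840

F_att = 3/2·(g−p) = 3/2·(-7,2) = (-10.5000,3.0000)
o1: d²=225 > ρ²=15 → inactive
o2: d²=10 ≤ ρ²=15; F_rep = 11·(-1,-3)/10² = (-0.1100,-0.3300)
o3: d²=68 > ρ²=15 → inactive
o4: d²=2 ≤ ρ²=15; F_rep = 11·(1,1)/2² = (2.7500,2.7500)
F = F_att + ΣF_rep = (-7.8600,5.4200)
p' = p + 1/5·F = (-5.5720,4.0840)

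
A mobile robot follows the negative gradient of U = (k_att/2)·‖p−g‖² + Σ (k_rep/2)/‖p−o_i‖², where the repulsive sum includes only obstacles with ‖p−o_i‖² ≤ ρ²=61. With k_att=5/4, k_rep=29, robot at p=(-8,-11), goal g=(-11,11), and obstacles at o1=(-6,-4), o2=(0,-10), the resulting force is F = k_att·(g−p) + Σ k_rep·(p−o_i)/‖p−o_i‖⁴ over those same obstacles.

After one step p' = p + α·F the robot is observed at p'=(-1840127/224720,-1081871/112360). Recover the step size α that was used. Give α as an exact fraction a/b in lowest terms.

α = 1/20

F_att = 5/4·(g−p) = 5/4·(-3,22) = (-3.7500,27.5000)
o1: d²=53 ≤ ρ²=61; F_rep = 29·(-2,-7)/53² = (-0.0206,-0.0723)
o2: d²=65 > ρ²=61 → inactive
F = F_att + ΣF_rep = (-3.7706,27.4277)
Δp = p'−p = (-0.1885,1.3714); α = Δx/Fx = (-42367/224720) / (-42367/11236) = 1/20
check: Δy/Fy = (154089/112360) / (154089/5618) = 1/20 ✓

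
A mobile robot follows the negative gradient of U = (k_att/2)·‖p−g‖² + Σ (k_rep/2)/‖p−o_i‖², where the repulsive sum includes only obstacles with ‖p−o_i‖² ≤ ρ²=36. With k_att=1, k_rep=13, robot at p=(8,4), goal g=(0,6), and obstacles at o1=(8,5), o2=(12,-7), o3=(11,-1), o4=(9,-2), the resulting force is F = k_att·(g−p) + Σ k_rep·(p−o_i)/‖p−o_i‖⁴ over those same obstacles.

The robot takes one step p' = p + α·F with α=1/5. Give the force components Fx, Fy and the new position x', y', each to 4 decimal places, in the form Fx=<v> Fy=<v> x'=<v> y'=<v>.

Fx=-8.0337 Fy=-10.9438 x'=6.3933 y'=1.8112

F_att = 1·(g−p) = 1·(-8,2) = (-8.0000,2.0000)
o1: d²=1 ≤ ρ²=36; F_rep = 13·(0,-1)/1² = (0.0000,-13.0000)
o2: d²=137 > ρ²=36 → inactive
o3: d²=34 ≤ ρ²=36; F_rep = 13·(-3,5)/34² = (-0.0337,0.0562)
o4: d²=37 > ρ²=36 → inactive
F = F_att + ΣF_rep = (-8.0337,-10.9438)
p' = p + 1/5·F = (6.3933,1.8112)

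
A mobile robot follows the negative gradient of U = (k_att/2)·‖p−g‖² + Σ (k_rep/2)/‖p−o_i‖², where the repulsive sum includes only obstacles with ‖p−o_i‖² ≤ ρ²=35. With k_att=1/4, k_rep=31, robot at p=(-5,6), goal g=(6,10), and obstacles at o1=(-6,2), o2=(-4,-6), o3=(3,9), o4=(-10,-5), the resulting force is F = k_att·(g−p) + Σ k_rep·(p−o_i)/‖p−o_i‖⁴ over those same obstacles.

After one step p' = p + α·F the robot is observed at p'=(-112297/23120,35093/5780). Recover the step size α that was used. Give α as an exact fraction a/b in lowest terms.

F_att = 1/4·(g−p) = 1/4·(11,4) = (2.7500,1.0000)
o1: d²=17 ≤ ρ²=35; F_rep = 31·(1,4)/17² = (0.1073,0.4291)
o2: d²=145 > ρ²=35 → inactive
o3: d²=73 > ρ²=35 → inactive
o4: d²=146 > ρ²=35 → inactive
F = F_att + ΣF_rep = (2.8573,1.4291)
Δp = p'−p = (0.1429,0.0715); α = Δx/Fx = (3303/23120) / (3303/1156) = 1/20
check: Δy/Fy = (413/5780) / (413/289) = 1/20 ✓

α = 1/20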